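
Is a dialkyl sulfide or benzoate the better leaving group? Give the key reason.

a dialkyl sulfide is the better leaving group.
pKₐ(R'₂SH⁺) ≈ -7 versus pKₐ(C₆H₅COOH) ≈ 4.2: a dialkyl sulfide is the much weaker base.
Neutral; leaves from a sulfonium salt (R–SR'₂⁺).

a dialkyl sulfide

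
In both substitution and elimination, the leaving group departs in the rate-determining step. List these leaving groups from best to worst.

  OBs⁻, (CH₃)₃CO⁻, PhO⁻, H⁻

OBs⁻ > PhO⁻ > (CH₃)₃CO⁻ > H⁻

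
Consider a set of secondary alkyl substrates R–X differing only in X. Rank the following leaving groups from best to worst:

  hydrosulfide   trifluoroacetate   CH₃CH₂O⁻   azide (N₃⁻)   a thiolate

trifluoroacetate > azide (N₃⁻) > hydrosulfide > a thiolate > CH₃CH₂O⁻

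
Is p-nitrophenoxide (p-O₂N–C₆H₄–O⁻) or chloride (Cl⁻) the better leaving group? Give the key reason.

chloride (Cl⁻)

chloride (Cl⁻) is the better leaving group.
pKₐ(HCl) ≈ -7 versus pKₐ(p-nitrophenol) ≈ 7.2: chloride (Cl⁻) is the much weaker base.
Moderately weak base.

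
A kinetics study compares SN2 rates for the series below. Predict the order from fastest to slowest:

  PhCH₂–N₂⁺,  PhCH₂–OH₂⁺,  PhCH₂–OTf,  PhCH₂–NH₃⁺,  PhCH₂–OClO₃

Same R in every case — rank the leaving groups.
The more stable X⁻ (or X) is on its own — i.e. the weaker a base it is — the better a leaving group it makes.
PhCH₂–N₂⁺ loses N₂: no meaningful conjugate acid; N₂ departs as an exceptionally stable neutral molecule
PhCH₂–OTf loses OTf⁻: pKₐ(CF₃SO₃H (triflic acid)) ≈ -14
PhCH₂–OClO₃ loses ClO₄⁻: pKₐ(HClO₄) ≈ -10
PhCH₂–OH₂⁺ loses H₂O: pKₐ(H₃O⁺) ≈ -1.7
PhCH₂–NH₃⁺ loses NH₃: pKₐ(NH₄⁺) ≈ 9.2

PhCH₂–N₂⁺ > PhCH₂–OTf > PhCH₂–OClO₃ > PhCH₂–OH₂⁺ > PhCH₂–NH₃⁺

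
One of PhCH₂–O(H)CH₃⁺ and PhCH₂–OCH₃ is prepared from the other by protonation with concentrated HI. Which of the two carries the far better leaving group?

PhCH₂–O(H)CH₃⁺

From PhCH₂–OCH₃ the departing group would be CH₃O⁻ (pKₐ(CH₃OH) ≈ 15.5). Strong base; alkoxides do not leave unassisted.
From PhCH₂–O(H)CH₃⁺ the leaving group is R'OH (pKₐ(R'OH₂⁺) ≈ -2.4). Neutral; leaves from a protonated ether (an oxonium ion, R–O(H)R'⁺).
Protonation with concentrated HI works by allowing neutral methanol, rather than methoxide, to depart, making PhCH₂–O(H)CH₃⁺ enormously more reactive.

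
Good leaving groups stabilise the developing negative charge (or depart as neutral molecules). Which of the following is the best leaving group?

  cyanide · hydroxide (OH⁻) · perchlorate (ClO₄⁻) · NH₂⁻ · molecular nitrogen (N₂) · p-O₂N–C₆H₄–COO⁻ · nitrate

Leaving-group ability tracks the stability of the departed species; conjugate-acid pKₐ is the usual yardstick (lower pKₐ → better LG).
molecular nitrogen (N₂): no meaningful conjugate acid; N₂ departs as an exceptionally stable neutral molecule
perchlorate (ClO₄⁻): pKₐ(HClO₄) ≈ -10
nitrate: pKₐ(HNO₃) ≈ -1.3
p-O₂N–C₆H₄–COO⁻: pKₐ(p-nitrobenzoic acid) ≈ 3.4
cyanide: pKₐ(HCN) ≈ 9.2
hydroxide (OH⁻): pKₐ(H₂O) ≈ 15.7
NH₂⁻: pKₐ(NH₃) ≈ 38

molecular nitrogen (N₂)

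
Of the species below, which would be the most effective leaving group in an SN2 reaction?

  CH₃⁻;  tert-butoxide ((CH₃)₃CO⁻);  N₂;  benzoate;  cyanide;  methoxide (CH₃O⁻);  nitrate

The more stable X⁻ (or X) is on its own — i.e. the weaker a base it is — the better a leaving group it makes.
N₂: no meaningful conjugate acid; N₂ departs as an exceptionally stable neutral molecule
nitrate: pKₐ(HNO₃) ≈ -1.3
benzoate: pKₐ(C₆H₅COOH) ≈ 4.2
cyanide: pKₐ(HCN) ≈ 9.2
methoxide (CH₃O⁻): pKₐ(CH₃OH) ≈ 15.5
tert-butoxide ((CH₃)₃CO⁻): pKₐ(t-BuOH) ≈ 18
CH₃⁻: pKₐ(CH₄) ≈ 48

N₂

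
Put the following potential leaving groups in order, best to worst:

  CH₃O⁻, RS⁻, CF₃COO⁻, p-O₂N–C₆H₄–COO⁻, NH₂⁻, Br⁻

Br⁻ > CF₃COO⁻ > p-O₂N–C₆H₄–COO⁻ > RS⁻ > CH₃O⁻ > NH₂⁻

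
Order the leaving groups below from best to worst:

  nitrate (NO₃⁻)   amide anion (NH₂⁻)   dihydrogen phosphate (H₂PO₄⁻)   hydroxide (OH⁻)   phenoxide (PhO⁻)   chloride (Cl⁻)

chloride (Cl⁻) > nitrate (NO₃⁻) > dihydrogen phosphate (H₂PO₄⁻) > phenoxide (PhO⁻) > hydroxide (OH⁻) > amide anion (NH₂⁻)

A good leaving group is a weak base: the lower the pKₐ of its conjugate acid, the more readily it departs.
chloride (Cl⁻): pKₐ(HCl) ≈ -7
nitrate (NO₃⁻): pKₐ(HNO₃) ≈ -1.3
dihydrogen phosphate (H₂PO₄⁻): pKₐ(H₃PO₄) ≈ 2.1
phenoxide (PhO⁻): pKₐ(C₆H₅OH (phenol)) ≈ 10
hydroxide (OH⁻): pKₐ(H₂O) ≈ 15.7
amide anion (NH₂⁻): pKₐ(NH₃) ≈ 38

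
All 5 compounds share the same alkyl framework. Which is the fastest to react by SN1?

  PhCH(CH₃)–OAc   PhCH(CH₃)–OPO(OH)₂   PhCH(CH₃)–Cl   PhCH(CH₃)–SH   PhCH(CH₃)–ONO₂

Same R in every case — rank the leaving groups.
The more stable X⁻ (or X) is on its own — i.e. the weaker a base it is — the better a leaving group it makes.
PhCH(CH₃)–Cl loses Cl⁻: pKₐ(HCl) ≈ -7
PhCH(CH₃)–ONO₂ loses NO₃⁻: pKₐ(HNO₃) ≈ -1.3
PhCH(CH₃)–OPO(OH)₂ loses H₂PO₄⁻: pKₐ(H₃PO₄) ≈ 2.1
PhCH(CH₃)–OAc loses AcO⁻: pKₐ(CH₃COOH) ≈ 4.8
PhCH(CH₃)–SH loses HS⁻: pKₐ(H₂S) ≈ 7

PhCH(CH₃)–Cl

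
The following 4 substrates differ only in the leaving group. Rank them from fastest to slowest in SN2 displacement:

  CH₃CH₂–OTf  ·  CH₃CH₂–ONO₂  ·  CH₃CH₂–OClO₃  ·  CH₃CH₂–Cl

Identical carbon frameworks mean the comparison reduces to leaving-group quality.
The more stable X⁻ (or X) is on its own — i.e. the weaker a base it is — the better a leaving group it makes.
CH₃CH₂–OTf loses OTf⁻: pKₐ(CF₃SO₃H (triflic acid)) ≈ -14
CH₃CH₂–OClO₃ loses ClO₄⁻: pKₐ(HClO₄) ≈ -10
CH₃CH₂–Cl loses Cl⁻: pKₐ(HCl) ≈ -7
CH₃CH₂–ONO₂ loses NO₃⁻: pKₐ(HNO₃) ≈ -1.3

CH₃CH₂–OTf > CH₃CH₂–OClO₃ > CH₃CH₂–Cl > CH₃CH₂–ONO₂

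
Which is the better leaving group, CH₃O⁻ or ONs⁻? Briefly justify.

ONs⁻ is the better leaving group.
pKₐ(p-O₂NC₆H₄SO₃H) ≈ -3.5 versus pKₐ(CH₃OH) ≈ 15.5: ONs⁻ is the much weaker base.
P-nitro group further stabilises the sulfonate.

ONs⁻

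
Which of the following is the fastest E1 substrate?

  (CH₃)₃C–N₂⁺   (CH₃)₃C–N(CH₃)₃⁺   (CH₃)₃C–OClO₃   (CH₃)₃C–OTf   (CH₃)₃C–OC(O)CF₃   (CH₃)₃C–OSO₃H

Same R in every case — rank the leaving groups.
Leaving-group ability tracks the stability of the departed species; conjugate-acid pKₐ is the usual yardstick (lower pKₐ → better LG).
(CH₃)₃C–N₂⁺ loses N₂: no meaningful conjugate acid; N₂ departs as an exceptionally stable neutral molecule
(CH₃)₃C–OTf loses OTf⁻: pKₐ(CF₃SO₃H (triflic acid)) ≈ -14
(CH₃)₃C–OClO₃ loses ClO₄⁻: pKₐ(HClO₄) ≈ -10
(CH₃)₃C–OSO₃H loses HSO₄⁻: pKₐ(H₂SO₄) ≈ -3
(CH₃)₃C–OC(O)CF₃ loses CF₃COO⁻: pKₐ(CF₃COOH) ≈ 0.2
(CH₃)₃C–N(CH₃)₃⁺ loses NR'₃: pKₐ(R'₃NH⁺) ≈ 10.7

(CH₃)₃C–N₂⁺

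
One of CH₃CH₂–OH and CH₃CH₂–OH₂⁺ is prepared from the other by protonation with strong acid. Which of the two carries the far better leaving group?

From CH₃CH₂–OH the departing group would be OH⁻ (pKₐ(H₂O) ≈ 15.7). Strong base; essentially never leaves without prior activation.
From CH₃CH₂–OH₂⁺ the leaving group is H₂O (pKₐ(H₃O⁺) ≈ -1.7). Neutral; leaves from a protonated alcohol (R–OH₂⁺).
Protonation with strong acid works by converting the leaving group from hydroxide to neutral water, making CH₃CH₂–OH₂⁺ enormously more reactive.

CH₃CH₂–OH₂⁺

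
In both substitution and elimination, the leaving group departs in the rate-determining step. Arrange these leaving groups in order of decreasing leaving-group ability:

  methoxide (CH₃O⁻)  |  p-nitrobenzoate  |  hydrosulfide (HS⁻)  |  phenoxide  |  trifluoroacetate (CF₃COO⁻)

trifluoroacetate (CF₃COO⁻): pKₐ(CF₃COOH) ≈ 0.2
p-nitrobenzoate: pKₐ(p-nitrobenzoic acid) ≈ 3.4 — electron-withdrawing nitro group stabilises the carboxylate
hydrosulfide (HS⁻): pKₐ(H₂S) ≈ 7
phenoxide: pKₐ(C₆H₅OH (phenol)) ≈ 10
methoxide (CH₃O⁻): pKₐ(CH₃OH) ≈ 15.5 — strong base; alkoxides do not leave unassisted

trifluoroacetate (CF₃COO⁻) > p-nitrobenzoate > hydrosulfide (HS⁻) > phenoxide > methoxide (CH₃O⁻)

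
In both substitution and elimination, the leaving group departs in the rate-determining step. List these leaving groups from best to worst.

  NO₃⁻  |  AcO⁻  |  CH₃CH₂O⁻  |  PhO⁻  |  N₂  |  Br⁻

N₂ > Br⁻ > NO₃⁻ > AcO⁻ > PhO⁻ > CH₃CH₂O⁻

Rank by basicity of the departing species: weakest base leaves most easily.
N₂: no meaningful conjugate acid; N₂ departs as an exceptionally stable neutral molecule
Br⁻: pKₐ(HBr) ≈ -9
NO₃⁻: pKₐ(HNO₃) ≈ -1.3
AcO⁻: pKₐ(CH₃COOH) ≈ 4.8
PhO⁻: pKₐ(C₆H₅OH (phenol)) ≈ 10
CH₃CH₂O⁻: pKₐ(CH₃CH₂OH) ≈ 16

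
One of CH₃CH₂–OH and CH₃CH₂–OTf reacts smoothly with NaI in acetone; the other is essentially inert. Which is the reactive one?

From CH₃CH₂–OH the departing group would be OH⁻ (pKₐ(H₂O) ≈ 15.7). Strong base; essentially never leaves without prior activation.
From CH₃CH₂–OTf the leaving group is OTf⁻ (pKₐ(CF₃SO₃H (triflic acid)) ≈ -14). Charge spread over three oxygens and a CF₃ group; the premier leaving group in synthesis.
(In practice CH₃CH₂–OTf is made from CH₃CH₂–OH by treatment with Tf₂O / 2,6-lutidine, converting the hydroxyl into a triflate.)

CH₃CH₂–OTf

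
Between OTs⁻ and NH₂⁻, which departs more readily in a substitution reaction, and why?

OTs⁻

OTs⁻ is the better leaving group.
pKₐ(p-CH₃C₆H₄SO₃H (TsOH)) ≈ -2.8 versus pKₐ(NH₃) ≈ 38: OTs⁻ is the much weaker base.
Resonance-delocalised arenesulfonate.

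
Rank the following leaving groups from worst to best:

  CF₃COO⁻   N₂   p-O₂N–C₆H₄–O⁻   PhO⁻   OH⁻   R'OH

Leaving-group ability tracks the stability of the departed species; conjugate-acid pKₐ is the usual yardstick (lower pKₐ → better LG).
N₂: no meaningful conjugate acid; N₂ departs as an exceptionally stable neutral molecule
R'OH: pKₐ(R'OH₂⁺) ≈ -2.4
CF₃COO⁻: pKₐ(CF₃COOH) ≈ 0.2
p-O₂N–C₆H₄–O⁻: pKₐ(p-nitrophenol) ≈ 7.2
PhO⁻: pKₐ(C₆H₅OH (phenol)) ≈ 10
OH⁻: pKₐ(H₂O) ≈ 15.7
Reversing gives the worst-to-best order requested.

OH⁻ < PhO⁻ < p-O₂N–C₆H₄–O⁻ < CF₃COO⁻ < R'OH < N₂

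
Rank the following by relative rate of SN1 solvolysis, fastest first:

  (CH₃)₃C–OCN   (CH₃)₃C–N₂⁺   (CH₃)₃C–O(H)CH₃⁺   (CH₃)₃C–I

(CH₃)₃C–N₂⁺ > (CH₃)₃C–I > (CH₃)₃C–O(H)CH₃⁺ > (CH₃)₃C–OCN

The skeletons are identical, so relative rate is governed entirely by leaving-group ability.
Rank by basicity of the departing species: weakest base leaves most easily.
(CH₃)₃C–N₂⁺ loses N₂: no meaningful conjugate acid; N₂ departs as an exceptionally stable neutral molecule
(CH₃)₃C–I loses I⁻: pKₐ(HI) ≈ -10
(CH₃)₃C–O(H)CH₃⁺ loses R'OH: pKₐ(R'OH₂⁺) ≈ -2.4
(CH₃)₃C–OCN loses NCO⁻: pKₐ(HOCN) ≈ 3.5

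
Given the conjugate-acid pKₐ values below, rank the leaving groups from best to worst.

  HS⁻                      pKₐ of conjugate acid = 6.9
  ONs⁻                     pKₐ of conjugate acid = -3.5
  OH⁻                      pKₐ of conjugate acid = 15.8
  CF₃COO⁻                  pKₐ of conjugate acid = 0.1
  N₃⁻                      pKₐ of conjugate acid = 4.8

Lower conjugate-acid pKₐ ⇒ weaker base ⇒ better leaving group.
Sorting by the given values: ONs⁻ (-3.5), CF₃COO⁻ (0.1), N₃⁻ (4.8), HS⁻ (6.9), OH⁻ (15.8).

ONs⁻ > CF₃COO⁻ > N₃⁻ > HS⁻ > OH⁻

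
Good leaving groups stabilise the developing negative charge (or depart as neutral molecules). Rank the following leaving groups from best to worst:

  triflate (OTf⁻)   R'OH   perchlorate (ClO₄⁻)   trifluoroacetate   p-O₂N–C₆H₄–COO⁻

Leaving-group ability tracks the stability of the departed species; conjugate-acid pKₐ is the usual yardstick (lower pKₐ → better LG).
triflate (OTf⁻): pKₐ(CF₃SO₃H (triflic acid)) ≈ -14
perchlorate (ClO₄⁻): pKₐ(HClO₄) ≈ -10
R'OH: pKₐ(R'OH₂⁺) ≈ -2.4
trifluoroacetate: pKₐ(CF₃COOH) ≈ 0.2
p-O₂N–C₆H₄–COO⁻: pKₐ(p-nitrobenzoic acid) ≈ 3.4

triflate (OTf⁻) > perchlorate (ClO₄⁻) > R'OH > trifluoroacetate > p-O₂N–C₆H₄–COO⁻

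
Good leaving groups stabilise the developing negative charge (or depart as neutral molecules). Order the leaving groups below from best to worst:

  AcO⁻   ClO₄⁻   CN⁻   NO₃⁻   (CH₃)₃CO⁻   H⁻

ClO₄⁻ > NO₃⁻ > AcO⁻ > CN⁻ > (CH₃)₃CO⁻ > H⁻

A good leaving group is a weak base: the lower the pKₐ of its conjugate acid, the more readily it departs.
ClO₄⁻: pKₐ(HClO₄) ≈ -10
NO₃⁻: pKₐ(HNO₃) ≈ -1.3
AcO⁻: pKₐ(CH₃COOH) ≈ 4.8
CN⁻: pKₐ(HCN) ≈ 9.2
(CH₃)₃CO⁻: pKₐ(t-BuOH) ≈ 18
H⁻: pKₐ(H₂) ≈ 36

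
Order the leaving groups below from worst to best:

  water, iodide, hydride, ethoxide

A good leaving group is a weak base: the lower the pKₐ of its conjugate acid, the more readily it departs.
iodide: pKₐ(HI) ≈ -10
water: pKₐ(H₃O⁺) ≈ -1.7
ethoxide: pKₐ(CH₃CH₂OH) ≈ 16
hydride: pKₐ(H₂) ≈ 36
The question asks for worst first, so the sequence is read in increasing leaving-group ability.

hydride < ethoxide < water < iodide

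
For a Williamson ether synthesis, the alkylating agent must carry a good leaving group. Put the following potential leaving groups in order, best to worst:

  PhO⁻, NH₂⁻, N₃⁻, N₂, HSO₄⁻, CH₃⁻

A good leaving group is a weak base: the lower the pKₐ of its conjugate acid, the more readily it departs.
N₂: no meaningful conjugate acid; N₂ departs as an exceptionally stable neutral molecule
HSO₄⁻: pKₐ(H₂SO₄) ≈ -3 — conjugate base of a strong mineral acid
N₃⁻: pKₐ(HN₃) ≈ 4.7
PhO⁻: pKₐ(C₆H₅OH (phenol)) ≈ 10
NH₂⁻: pKₐ(NH₃) ≈ 38 — extremely strong base; never a leaving group
CH₃⁻: pKₐ(CH₄) ≈ 48 — unstabilised carbanion; the worst conceivable leaving group

N₂ > HSO₄⁻ > N₃⁻ > PhO⁻ > NH₂⁻ > CH₃⁻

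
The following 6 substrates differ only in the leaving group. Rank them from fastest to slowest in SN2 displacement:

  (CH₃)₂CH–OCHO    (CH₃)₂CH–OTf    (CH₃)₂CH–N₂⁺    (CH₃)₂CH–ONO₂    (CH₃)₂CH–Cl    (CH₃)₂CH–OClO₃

With the same alkyl group throughout, only the leaving group differentiates the rates.
Leaving-group ability tracks the stability of the departed species; conjugate-acid pKₐ is the usual yardstick (lower pKₐ → better LG).
(CH₃)₂CH–N₂⁺ loses N₂: no meaningful conjugate acid; N₂ departs as an exceptionally stable neutral molecule
(CH₃)₂CH–OTf loses OTf⁻: pKₐ(CF₃SO₃H (triflic acid)) ≈ -14
(CH₃)₂CH–OClO₃ loses ClO₄⁻: pKₐ(HClO₄) ≈ -10
(CH₃)₂CH–Cl loses Cl⁻: pKₐ(HCl) ≈ -7
(CH₃)₂CH–ONO₂ loses NO₃⁻: pKₐ(HNO₃) ≈ -1.3
(CH₃)₂CH–OCHO loses HCOO⁻: pKₐ(HCOOH) ≈ 3.8

(CH₃)₂CH–N₂⁺ > (CH₃)₂CH–OTf > (CH₃)₂CH–OClO₃ > (CH₃)₂CH–Cl > (CH₃)₂CH–ONO₂ > (CH₃)₂CH–OCHO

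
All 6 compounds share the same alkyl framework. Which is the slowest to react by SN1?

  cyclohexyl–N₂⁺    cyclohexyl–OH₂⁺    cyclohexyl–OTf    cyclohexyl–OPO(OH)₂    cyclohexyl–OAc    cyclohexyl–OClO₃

The skeletons are identical, so relative rate is governed entirely by leaving-group ability.
Leaving-group ability tracks the stability of the departed species; conjugate-acid pKₐ is the usual yardstick (lower pKₐ → better LG).
cyclohexyl–N₂⁺ loses N₂: no meaningful conjugate acid; N₂ departs as an exceptionally stable neutral molecule
cyclohexyl–OTf loses OTf⁻: pKₐ(CF₃SO₃H (triflic acid)) ≈ -14
cyclohexyl–OClO₃ loses ClO₄⁻: pKₐ(HClO₄) ≈ -10
cyclohexyl–OH₂⁺ loses H₂O: pKₐ(H₃O⁺) ≈ -1.7
cyclohexyl–OPO(OH)₂ loses H₂PO₄⁻: pKₐ(H₃PO₄) ≈ 2.1
cyclohexyl–OAc loses AcO⁻: pKₐ(CH₃COOH) ≈ 4.8

cyclohexyl–OAc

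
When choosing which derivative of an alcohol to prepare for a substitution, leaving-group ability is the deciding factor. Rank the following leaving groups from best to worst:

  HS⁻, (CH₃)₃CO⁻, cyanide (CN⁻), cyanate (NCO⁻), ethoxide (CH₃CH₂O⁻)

The more stable X⁻ (or X) is on its own — i.e. the weaker a base it is — the better a leaving group it makes.
cyanate (NCO⁻): pKₐ(HOCN) ≈ 3.5 — resonance between N and O
HS⁻: pKₐ(H₂S) ≈ 7
cyanide (CN⁻): pKₐ(HCN) ≈ 9.2 — sp carbon stabilises the charge somewhat, but still a poor LG
ethoxide (CH₃CH₂O⁻): pKₐ(CH₃CH₂OH) ≈ 16
(CH₃)₃CO⁻: pKₐ(t-BuOH) ≈ 18

cyanate (NCO⁻) > HS⁻ > cyanide (CN⁻) > ethoxide (CH₃CH₂O⁻) > (CH₃)₃CO⁻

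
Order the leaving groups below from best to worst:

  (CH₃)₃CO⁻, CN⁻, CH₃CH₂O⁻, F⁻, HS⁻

F⁻ > HS⁻ > CN⁻ > CH₃CH₂O⁻ > (CH₃)₃CO⁻

F⁻: pKₐ(HF) ≈ 3.2
HS⁻: pKₐ(H₂S) ≈ 7
CN⁻: pKₐ(HCN) ≈ 9.2
CH₃CH₂O⁻: pKₐ(CH₃CH₂OH) ≈ 16
(CH₃)₃CO⁻: pKₐ(t-BuOH) ≈ 18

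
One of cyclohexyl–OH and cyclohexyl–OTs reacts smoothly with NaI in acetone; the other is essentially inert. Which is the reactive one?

cyclohexyl–OTs

From cyclohexyl–OH the departing group would be OH⁻ (pKₐ(H₂O) ≈ 15.7). Strong base; essentially never leaves without prior activation.
From cyclohexyl–OTs the leaving group is OTs⁻ (pKₐ(p-CH₃C₆H₄SO₃H (TsOH)) ≈ -2.8). Resonance-delocalised arenesulfonate.
(In practice cyclohexyl–OTs is made from cyclohexyl–OH by treatment with TsCl / pyridine, converting the hydroxyl into a tosylate.)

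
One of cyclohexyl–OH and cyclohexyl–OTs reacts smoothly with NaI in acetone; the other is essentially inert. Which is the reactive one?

From cyclohexyl–OH the departing group would be OH⁻ (pKₐ(H₂O) ≈ 15.7). Strong base; essentially never leaves without prior activation.
From cyclohexyl–OTs the leaving group is OTs⁻ (pKₐ(p-CH₃C₆H₄SO₃H (TsOH)) ≈ -2.8). Resonance-delocalised arenesulfonate.
(In practice cyclohexyl–OTs is made from cyclohexyl–OH by treatment with TsCl / pyridine, converting the hydroxyl into a tosylate.)

cyclohexyl–OTs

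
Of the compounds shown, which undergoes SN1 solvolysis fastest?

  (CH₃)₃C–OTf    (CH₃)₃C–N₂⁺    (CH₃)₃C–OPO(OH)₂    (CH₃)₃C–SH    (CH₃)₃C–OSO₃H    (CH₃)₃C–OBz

(CH₃)₃C–N₂⁺

Same R in every case — rank the leaving groups.
Rank by basicity of the departing species: weakest base leaves most easily.
(CH₃)₃C–N₂⁺ loses N₂: no meaningful conjugate acid; N₂ departs as an exceptionally stable neutral molecule
(CH₃)₃C–OTf loses OTf⁻: pKₐ(CF₃SO₃H (triflic acid)) ≈ -14
(CH₃)₃C–OSO₃H loses HSO₄⁻: pKₐ(H₂SO₄) ≈ -3
(CH₃)₃C–OPO(OH)₂ loses H₂PO₄⁻: pKₐ(H₃PO₄) ≈ 2.1
(CH₃)₃C–OBz loses PhCOO⁻: pKₐ(C₆H₅COOH) ≈ 4.2
(CH₃)₃C–SH loses HS⁻: pKₐ(H₂S) ≈ 7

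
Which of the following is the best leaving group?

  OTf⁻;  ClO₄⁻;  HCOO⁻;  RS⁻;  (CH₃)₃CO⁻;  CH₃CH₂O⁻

Leaving-group ability tracks the stability of the departed species; conjugate-acid pKₐ is the usual yardstick (lower pKₐ → better LG).
OTf⁻: pKₐ(CF₃SO₃H (triflic acid)) ≈ -14
ClO₄⁻: pKₐ(HClO₄) ≈ -10
HCOO⁻: pKₐ(HCOOH) ≈ 3.8
RS⁻: pKₐ(RSH (a thiol)) ≈ 10.5
CH₃CH₂O⁻: pKₐ(CH₃CH₂OH) ≈ 16
(CH₃)₃CO⁻: pKₐ(t-BuOH) ≈ 18

OTf⁻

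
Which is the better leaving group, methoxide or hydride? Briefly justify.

methoxide is the better leaving group.
pKₐ(CH₃OH) ≈ 15.5 versus pKₐ(H₂) ≈ 36: methoxide is the much weaker base.
Strong base; alkoxides do not leave unassisted.

methoxide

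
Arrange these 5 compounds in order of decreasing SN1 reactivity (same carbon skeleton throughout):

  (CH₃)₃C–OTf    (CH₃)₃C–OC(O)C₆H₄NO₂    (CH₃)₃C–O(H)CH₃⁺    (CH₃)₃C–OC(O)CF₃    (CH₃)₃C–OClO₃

Identical carbon frameworks mean the comparison reduces to leaving-group quality.
Leaving-group ability tracks the stability of the departed species; conjugate-acid pKₐ is the usual yardstick (lower pKₐ → better LG).
(CH₃)₃C–OTf loses OTf⁻: pKₐ(CF₃SO₃H (triflic acid)) ≈ -14
(CH₃)₃C–OClO₃ loses ClO₄⁻: pKₐ(HClO₄) ≈ -10
(CH₃)₃C–O(H)CH₃⁺ loses R'OH: pKₐ(R'OH₂⁺) ≈ -2.4
(CH₃)₃C–OC(O)CF₃ loses CF₃COO⁻: pKₐ(CF₃COOH) ≈ 0.2
(CH₃)₃C–OC(O)C₆H₄NO₂ loses p-O₂N–C₆H₄–COO⁻: pKₐ(p-nitrobenzoic acid) ≈ 3.4

(CH₃)₃C–OTf > (CH₃)₃C–OClO₃ > (CH₃)₃C–O(H)CH₃⁺ > (CH₃)₃C–OC(O)CF₃ > (CH₃)₃C–OC(O)C₆H₄NO₂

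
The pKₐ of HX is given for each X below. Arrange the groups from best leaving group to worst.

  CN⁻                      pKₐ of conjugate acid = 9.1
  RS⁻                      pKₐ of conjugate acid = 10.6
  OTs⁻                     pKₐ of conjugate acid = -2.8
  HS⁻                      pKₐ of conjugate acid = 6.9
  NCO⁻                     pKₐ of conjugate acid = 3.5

OTs⁻ > NCO⁻ > HS⁻ > CN⁻ > RS⁻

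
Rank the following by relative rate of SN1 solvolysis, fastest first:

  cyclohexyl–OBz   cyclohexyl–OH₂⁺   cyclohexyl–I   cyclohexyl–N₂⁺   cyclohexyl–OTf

With the same alkyl group throughout, only the leaving group differentiates the rates.
Leaving-group ability tracks the stability of the departed species; conjugate-acid pKₐ is the usual yardstick (lower pKₐ → better LG).
cyclohexyl–N₂⁺ loses N₂: no meaningful conjugate acid; N₂ departs as an exceptionally stable neutral molecule
cyclohexyl–OTf loses OTf⁻: pKₐ(CF₃SO₃H (triflic acid)) ≈ -14
cyclohexyl–I loses I⁻: pKₐ(HI) ≈ -10
cyclohexyl–OH₂⁺ loses H₂O: pKₐ(H₃O⁺) ≈ -1.7
cyclohexyl–OBz loses PhCOO⁻: pKₐ(C₆H₅COOH) ≈ 4.2

cyclohexyl–N₂⁺ > cyclohexyl–OTf > cyclohexyl–I > cyclohexyl–OH₂⁺ > cyclohexyl–OBz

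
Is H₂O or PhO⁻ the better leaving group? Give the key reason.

H₂O

H₂O is the better leaving group.
pKₐ(H₃O⁺) ≈ -1.7 versus pKₐ(C₆H₅OH (phenol)) ≈ 10: H₂O is the much weaker base.
Neutral; leaves from a protonated alcohol (R–OH₂⁺).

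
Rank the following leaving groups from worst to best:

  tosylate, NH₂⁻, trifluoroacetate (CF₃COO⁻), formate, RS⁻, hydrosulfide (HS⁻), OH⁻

Rank by basicity of the departing species: weakest base leaves most easily.
tosylate: pKₐ(p-CH₃C₆H₄SO₃H (TsOH)) ≈ -2.8 — resonance-delocalised arenesulfonate
trifluoroacetate (CF₃COO⁻): pKₐ(CF₃COOH) ≈ 0.2
formate: pKₐ(HCOOH) ≈ 3.8
hydrosulfide (HS⁻): pKₐ(H₂S) ≈ 7 — larger and more polarisable than the oxygen analogue
RS⁻: pKₐ(RSH (a thiol)) ≈ 10.5 — moderately basic; rarely leaves without activation
OH⁻: pKₐ(H₂O) ≈ 15.7 — strong base; essentially never leaves without prior activation
NH₂⁻: pKₐ(NH₃) ≈ 38 — extremely strong base; never a leaving group
Listed from poorest to best leaving group as asked.

NH₂⁻ < OH⁻ < RS⁻ < hydrosulfide (HS⁻) < formate < trifluoroacetate (CF₃COO⁻) < tosylate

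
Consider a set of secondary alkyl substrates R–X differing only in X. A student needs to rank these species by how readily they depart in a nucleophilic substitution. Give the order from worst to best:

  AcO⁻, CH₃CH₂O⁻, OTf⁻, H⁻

H⁻ < CH₃CH₂O⁻ < AcO⁻ < OTf⁻

Leaving-group ability tracks the stability of the departed species; conjugate-acid pKₐ is the usual yardstick (lower pKₐ → better LG).
OTf⁻: pKₐ(CF₃SO₃H (triflic acid)) ≈ -14 — charge spread over three oxygens and a CF₃ group; the premier leaving group in synthesis
AcO⁻: pKₐ(CH₃COOH) ≈ 4.8 — resonance-stabilised but still a weak base
CH₃CH₂O⁻: pKₐ(CH₃CH₂OH) ≈ 16 — strong base; alkoxides do not leave unassisted
H⁻: pKₐ(H₂) ≈ 36
The question asks for worst first, so the sequence is read in increasing leaving-group ability.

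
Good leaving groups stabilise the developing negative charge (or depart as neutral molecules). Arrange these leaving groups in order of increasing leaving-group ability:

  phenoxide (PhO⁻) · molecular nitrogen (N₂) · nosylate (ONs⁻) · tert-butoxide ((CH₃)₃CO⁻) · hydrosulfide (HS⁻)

tert-butoxide ((CH₃)₃CO⁻) < phenoxide (PhO⁻) < hydrosulfide (HS⁻) < nosylate (ONs⁻) < molecular nitrogen (N₂)

Leaving-group ability tracks the stability of the departed species; conjugate-acid pKₐ is the usual yardstick (lower pKₐ → better LG).
molecular nitrogen (N₂): no meaningful conjugate acid; N₂ departs as an exceptionally stable neutral molecule
nosylate (ONs⁻): pKₐ(p-O₂NC₆H₄SO₃H) ≈ -3.5 — p-nitro group further stabilises the sulfonate
hydrosulfide (HS⁻): pKₐ(H₂S) ≈ 7 — larger and more polarisable than the oxygen analogue
phenoxide (PhO⁻): pKₐ(C₆H₅OH (phenol)) ≈ 10 — resonance into the ring helps, but still a poor LG
tert-butoxide ((CH₃)₃CO⁻): pKₐ(t-BuOH) ≈ 18 — bulky, strongly basic alkoxide
Reversing gives the worst-to-best order requested.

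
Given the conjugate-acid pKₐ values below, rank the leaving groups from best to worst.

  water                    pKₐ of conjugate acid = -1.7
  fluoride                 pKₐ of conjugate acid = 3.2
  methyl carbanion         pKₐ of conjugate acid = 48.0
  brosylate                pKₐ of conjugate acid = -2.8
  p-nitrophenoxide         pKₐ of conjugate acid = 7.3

brosylate > water > fluoride > p-nitrophenoxide > methyl carbanion

Lower conjugate-acid pKₐ ⇒ weaker base ⇒ better leaving group.
Sorting by the given values: brosylate (-2.8), water (-1.7), fluoride (3.2), p-nitrophenoxide (7.3), methyl carbanion (48.0).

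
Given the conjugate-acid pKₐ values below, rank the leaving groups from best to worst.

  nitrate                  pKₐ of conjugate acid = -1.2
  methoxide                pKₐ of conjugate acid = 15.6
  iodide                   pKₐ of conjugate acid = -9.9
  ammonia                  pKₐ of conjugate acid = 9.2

iodide > nitrate > ammonia > methoxide

Lower conjugate-acid pKₐ ⇒ weaker base ⇒ better leaving group.
Sorting by the given values: iodide (-9.9), nitrate (-1.2), ammonia (9.2), methoxide (15.6).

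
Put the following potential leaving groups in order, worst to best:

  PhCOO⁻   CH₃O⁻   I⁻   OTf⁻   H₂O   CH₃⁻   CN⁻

Leaving-group ability tracks the stability of the departed species; conjugate-acid pKₐ is the usual yardstick (lower pKₐ → better LG).
OTf⁻: pKₐ(CF₃SO₃H (triflic acid)) ≈ -14
I⁻: pKₐ(HI) ≈ -10 — large, highly polarisable; very weak base
H₂O: pKₐ(H₃O⁺) ≈ -1.7 — neutral; leaves from a protonated alcohol (R–OH₂⁺)
PhCOO⁻: pKₐ(C₆H₅COOH) ≈ 4.2
CN⁻: pKₐ(HCN) ≈ 9.2 — sp carbon stabilises the charge somewhat, but still a poor LG
CH₃O⁻: pKₐ(CH₃OH) ≈ 15.5
CH₃⁻: pKₐ(CH₄) ≈ 48
Reversing gives the worst-to-best order requested.

CH₃⁻ < CH₃O⁻ < CN⁻ < PhCOO⁻ < H₂O < I⁻ < OTf⁻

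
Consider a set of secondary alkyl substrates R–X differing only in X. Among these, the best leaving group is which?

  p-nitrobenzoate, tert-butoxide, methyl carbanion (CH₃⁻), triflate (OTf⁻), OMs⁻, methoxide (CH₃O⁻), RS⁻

triflate (OTf⁻): pKₐ(CF₃SO₃H (triflic acid)) ≈ -14
OMs⁻: pKₐ(CH₃SO₃H (MsOH)) ≈ -1.9
p-nitrobenzoate: pKₐ(p-nitrobenzoic acid) ≈ 3.4
RS⁻: pKₐ(RSH (a thiol)) ≈ 10.5
methoxide (CH₃O⁻): pKₐ(CH₃OH) ≈ 15.5
tert-butoxide: pKₐ(t-BuOH) ≈ 18
methyl carbanion (CH₃⁻): pKₐ(CH₄) ≈ 48

triflate (OTf⁻)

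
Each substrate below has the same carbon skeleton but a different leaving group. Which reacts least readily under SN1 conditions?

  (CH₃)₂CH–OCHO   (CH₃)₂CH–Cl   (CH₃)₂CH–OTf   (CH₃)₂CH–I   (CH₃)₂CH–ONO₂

Identical carbon frameworks mean the comparison reduces to leaving-group quality.
Leaving-group ability tracks the stability of the departed species; conjugate-acid pKₐ is the usual yardstick (lower pKₐ → better LG).
(CH₃)₂CH–OTf loses OTf⁻: pKₐ(CF₃SO₃H (triflic acid)) ≈ -14
(CH₃)₂CH–I loses I⁻: pKₐ(HI) ≈ -10
(CH₃)₂CH–Cl loses Cl⁻: pKₐ(HCl) ≈ -7
(CH₃)₂CH–ONO₂ loses NO₃⁻: pKₐ(HNO₃) ≈ -1.3
(CH₃)₂CH–OCHO loses HCOO⁻: pKₐ(HCOOH) ≈ 3.8

(CH₃)₂CH–OCHO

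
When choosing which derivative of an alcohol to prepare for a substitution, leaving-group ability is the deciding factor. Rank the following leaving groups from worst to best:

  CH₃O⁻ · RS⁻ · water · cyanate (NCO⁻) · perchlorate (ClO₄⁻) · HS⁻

CH₃O⁻ < RS⁻ < HS⁻ < cyanate (NCO⁻) < water < perchlorate (ClO₄⁻)

perchlorate (ClO₄⁻): pKₐ(HClO₄) ≈ -10
water: pKₐ(H₃O⁺) ≈ -1.7 — neutral; leaves from a protonated alcohol (R–OH₂⁺)
cyanate (NCO⁻): pKₐ(HOCN) ≈ 3.5
HS⁻: pKₐ(H₂S) ≈ 7 — larger and more polarisable than the oxygen analogue
RS⁻: pKₐ(RSH (a thiol)) ≈ 10.5
CH₃O⁻: pKₐ(CH₃OH) ≈ 15.5 — strong base; alkoxides do not leave unassisted
Reversing gives the worst-to-best order requested.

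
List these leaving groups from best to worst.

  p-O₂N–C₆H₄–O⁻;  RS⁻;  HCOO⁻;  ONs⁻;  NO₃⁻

A good leaving group is a weak base: the lower the pKₐ of its conjugate acid, the more readily it departs.
ONs⁻: pKₐ(p-O₂NC₆H₄SO₃H) ≈ -3.5
NO₃⁻: pKₐ(HNO₃) ≈ -1.3
HCOO⁻: pKₐ(HCOOH) ≈ 3.8
p-O₂N–C₆H₄–O⁻: pKₐ(p-nitrophenol) ≈ 7.2
RS⁻: pKₐ(RSH (a thiol)) ≈ 10.5

ONs⁻ > NO₃⁻ > HCOO⁻ > p-O₂N–C₆H₄–O⁻ > RS⁻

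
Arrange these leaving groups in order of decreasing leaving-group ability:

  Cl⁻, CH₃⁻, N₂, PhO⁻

N₂ > Cl⁻ > PhO⁻ > CH₃⁻

Rank by basicity of the departing species: weakest base leaves most easily.
N₂: no meaningful conjugate acid; N₂ departs as an exceptionally stable neutral molecule
Cl⁻: pKₐ(HCl) ≈ -7
PhO⁻: pKₐ(C₆H₅OH (phenol)) ≈ 10
CH₃⁻: pKₐ(CH₄) ≈ 48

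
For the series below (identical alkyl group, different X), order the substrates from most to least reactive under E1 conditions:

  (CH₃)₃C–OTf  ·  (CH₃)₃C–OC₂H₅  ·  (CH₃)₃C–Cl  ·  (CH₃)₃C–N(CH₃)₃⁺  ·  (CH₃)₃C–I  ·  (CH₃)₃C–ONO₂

The skeletons are identical, so relative rate is governed entirely by leaving-group ability.
Rank by basicity of the departing species: weakest base leaves most easily.
(CH₃)₃C–OTf loses OTf⁻: pKₐ(CF₃SO₃H (triflic acid)) ≈ -14
(CH₃)₃C–I loses I⁻: pKₐ(HI) ≈ -10
(CH₃)₃C–Cl loses Cl⁻: pKₐ(HCl) ≈ -7
(CH₃)₃C–ONO₂ loses NO₃⁻: pKₐ(HNO₃) ≈ -1.3
(CH₃)₃C–N(CH₃)₃⁺ loses NR'₃: pKₐ(R'₃NH⁺) ≈ 10.7
(CH₃)₃C–OC₂H₅ loses CH₃CH₂O⁻: pKₐ(CH₃CH₂OH) ≈ 16

(CH₃)₃C–OTf > (CH₃)₃C–I > (CH₃)₃C–Cl > (CH₃)₃C–ONO₂ > (CH₃)₃C–N(CH₃)₃⁺ > (CH₃)₃C–OC₂H₅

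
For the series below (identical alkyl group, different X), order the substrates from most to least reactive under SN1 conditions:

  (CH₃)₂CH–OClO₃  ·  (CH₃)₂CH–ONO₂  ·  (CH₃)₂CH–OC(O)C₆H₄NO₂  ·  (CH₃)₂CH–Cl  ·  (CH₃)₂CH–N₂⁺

(CH₃)₂CH–N₂⁺ > (CH₃)₂CH–OClO₃ > (CH₃)₂CH–Cl > (CH₃)₂CH–ONO₂ > (CH₃)₂CH–OC(O)C₆H₄NO₂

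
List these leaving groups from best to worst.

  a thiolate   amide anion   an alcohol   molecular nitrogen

molecular nitrogen > an alcohol > a thiolate > amide anion

molecular nitrogen: no meaningful conjugate acid; N₂ departs as an exceptionally stable neutral molecule
an alcohol: pKₐ(R'OH₂⁺) ≈ -2.4 — neutral; leaves from a protonated ether (an oxonium ion, R–O(H)R'⁺)
a thiolate: pKₐ(RSH (a thiol)) ≈ 10.5
amide anion: pKₐ(NH₃) ≈ 38 — extremely strong base; never a leaving group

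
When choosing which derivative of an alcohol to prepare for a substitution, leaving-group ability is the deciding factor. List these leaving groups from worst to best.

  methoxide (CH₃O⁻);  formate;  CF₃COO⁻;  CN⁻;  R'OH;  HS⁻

methoxide (CH₃O⁻) < CN⁻ < HS⁻ < formate < CF₃COO⁻ < R'OH

Rank by basicity of the departing species: weakest base leaves most easily.
R'OH: pKₐ(R'OH₂⁺) ≈ -2.4
CF₃COO⁻: pKₐ(CF₃COOH) ≈ 0.2 — strongly electron-withdrawing CF₃ stabilises the carboxylate
formate: pKₐ(HCOOH) ≈ 3.8 — resonance-stabilised carboxylate
HS⁻: pKₐ(H₂S) ≈ 7 — larger and more polarisable than the oxygen analogue
CN⁻: pKₐ(HCN) ≈ 9.2 — sp carbon stabilises the charge somewhat, but still a poor LG
methoxide (CH₃O⁻): pKₐ(CH₃OH) ≈ 15.5
The question asks for worst first, so the sequence is read in increasing leaving-group ability.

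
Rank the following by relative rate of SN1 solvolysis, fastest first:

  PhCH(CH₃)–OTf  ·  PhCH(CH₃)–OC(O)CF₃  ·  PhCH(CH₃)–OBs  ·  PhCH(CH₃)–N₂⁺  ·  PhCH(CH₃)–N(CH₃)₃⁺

With the same alkyl group throughout, only the leaving group differentiates the rates.
Rank by basicity of the departing species: weakest base leaves most easily.
PhCH(CH₃)–N₂⁺ loses N₂: no meaningful conjugate acid; N₂ departs as an exceptionally stable neutral molecule
PhCH(CH₃)–OTf loses OTf⁻: pKₐ(CF₃SO₃H (triflic acid)) ≈ -14
PhCH(CH₃)–OBs loses OBs⁻: pKₐ(p-BrC₆H₄SO₃H) ≈ -2.8
PhCH(CH₃)–OC(O)CF₃ loses CF₃COO⁻: pKₐ(CF₃COOH) ≈ 0.2
PhCH(CH₃)–N(CH₃)₃⁺ loses NR'₃: pKₐ(R'₃NH⁺) ≈ 10.7

PhCH(CH₃)–N₂⁺ > PhCH(CH₃)–OTf > PhCH(CH₃)–OBs > PhCH(CH₃)–OC(O)CF₃ > PhCH(CH₃)–N(CH₃)₃⁺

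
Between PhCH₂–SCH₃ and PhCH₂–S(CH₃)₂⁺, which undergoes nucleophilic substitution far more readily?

From PhCH₂–SCH₃ the departing group would be RS⁻ (pKₐ(RSH (a thiol)) ≈ 10.5). Moderately basic; rarely leaves without activation.
From PhCH₂–S(CH₃)₂⁺ the leaving group is SR'₂ (pKₐ(R'₂SH⁺) ≈ -7). Neutral; leaves from a sulfonium salt (R–SR'₂⁺).
(In practice PhCH₂–S(CH₃)₂⁺ is made from PhCH₂–SCH₃ by S-methylation with CH₃I, allowing neutral dimethyl sulfide, rather than methanethiolate, to depart.)

PhCH₂–S(CH₃)₂⁺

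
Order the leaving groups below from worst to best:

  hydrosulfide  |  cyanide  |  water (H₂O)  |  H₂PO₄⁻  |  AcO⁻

cyanide < hydrosulfide < AcO⁻ < H₂PO₄⁻ < water (H₂O)

water (H₂O): pKₐ(H₃O⁺) ≈ -1.7 — neutral; leaves from a protonated alcohol (R–OH₂⁺)
H₂PO₄⁻: pKₐ(H₃PO₄) ≈ 2.1
AcO⁻: pKₐ(CH₃COOH) ≈ 4.8 — resonance-stabilised but still a weak base
hydrosulfide: pKₐ(H₂S) ≈ 7 — larger and more polarisable than the oxygen analogue
cyanide: pKₐ(HCN) ≈ 9.2 — sp carbon stabilises the charge somewhat, but still a poor LG
The question asks for worst first, so the sequence is read in increasing leaving-group ability.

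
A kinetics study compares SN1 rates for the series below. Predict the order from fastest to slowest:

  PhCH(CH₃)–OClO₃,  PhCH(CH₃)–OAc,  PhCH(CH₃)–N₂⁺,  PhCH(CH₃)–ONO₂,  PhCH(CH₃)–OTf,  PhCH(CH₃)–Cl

The skeletons are identical, so relative rate is governed entirely by leaving-group ability.
Leaving-group ability tracks the stability of the departed species; conjugate-acid pKₐ is the usual yardstick (lower pKₐ → better LG).
PhCH(CH₃)–N₂⁺ loses N₂: no meaningful conjugate acid; N₂ departs as an exceptionally stable neutral molecule
PhCH(CH₃)–OTf loses OTf⁻: pKₐ(CF₃SO₃H (triflic acid)) ≈ -14
PhCH(CH₃)–OClO₃ loses ClO₄⁻: pKₐ(HClO₄) ≈ -10
PhCH(CH₃)–Cl loses Cl⁻: pKₐ(HCl) ≈ -7
PhCH(CH₃)–ONO₂ loses NO₃⁻: pKₐ(HNO₃) ≈ -1.3
PhCH(CH₃)–OAc loses AcO⁻: pKₐ(CH₃COOH) ≈ 4.8

PhCH(CH₃)–N₂⁺ > PhCH(CH₃)–OTf > PhCH(CH₃)–OClO₃ > PhCH(CH₃)–Cl > PhCH(CH₃)–ONO₂ > PhCH(CH₃)–OAc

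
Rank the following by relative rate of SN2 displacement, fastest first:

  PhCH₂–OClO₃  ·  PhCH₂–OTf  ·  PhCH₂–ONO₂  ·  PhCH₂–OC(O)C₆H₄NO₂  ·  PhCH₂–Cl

PhCH₂–OTf > PhCH₂–OClO₃ > PhCH₂–Cl > PhCH₂–ONO₂ > PhCH₂–OC(O)C₆H₄NO₂

Same R in every case — rank the leaving groups.
A good leaving group is a weak base: the lower the pKₐ of its conjugate acid, the more readily it departs.
PhCH₂–OTf loses OTf⁻: pKₐ(CF₃SO₃H (triflic acid)) ≈ -14
PhCH₂–OClO₃ loses ClO₄⁻: pKₐ(HClO₄) ≈ -10
PhCH₂–Cl loses Cl⁻: pKₐ(HCl) ≈ -7
PhCH₂–ONO₂ loses NO₃⁻: pKₐ(HNO₃) ≈ -1.3
PhCH₂–OC(O)C₆H₄NO₂ loses p-O₂N–C₆H₄–COO⁻: pKₐ(p-nitrobenzoic acid) ≈ 3.4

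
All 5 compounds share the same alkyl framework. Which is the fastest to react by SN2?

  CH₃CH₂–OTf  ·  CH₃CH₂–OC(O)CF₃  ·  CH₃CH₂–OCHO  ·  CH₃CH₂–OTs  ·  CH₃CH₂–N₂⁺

CH₃CH₂–N₂⁺

With the same alkyl group throughout, only the leaving group differentiates the rates.
The more stable X⁻ (or X) is on its own — i.e. the weaker a base it is — the better a leaving group it makes.
CH₃CH₂–N₂⁺ loses N₂: no meaningful conjugate acid; N₂ departs as an exceptionally stable neutral molecule
CH₃CH₂–OTf loses OTf⁻: pKₐ(CF₃SO₃H (triflic acid)) ≈ -14
CH₃CH₂–OTs loses OTs⁻: pKₐ(p-CH₃C₆H₄SO₃H (TsOH)) ≈ -2.8
CH₃CH₂–OC(O)CF₃ loses CF₃COO⁻: pKₐ(CF₃COOH) ≈ 0.2
CH₃CH₂–OCHO loses HCOO⁻: pKₐ(HCOOH) ≈ 3.8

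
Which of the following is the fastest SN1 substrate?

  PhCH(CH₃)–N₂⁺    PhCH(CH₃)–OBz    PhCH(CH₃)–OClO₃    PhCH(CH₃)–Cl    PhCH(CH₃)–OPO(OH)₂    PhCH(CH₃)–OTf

PhCH(CH₃)–N₂⁺

With the same alkyl group throughout, only the leaving group differentiates the rates.
A good leaving group is a weak base: the lower the pKₐ of its conjugate acid, the more readily it departs.
PhCH(CH₃)–N₂⁺ loses N₂: no meaningful conjugate acid; N₂ departs as an exceptionally stable neutral molecule
PhCH(CH₃)–OTf loses OTf⁻: pKₐ(CF₃SO₃H (triflic acid)) ≈ -14
PhCH(CH₃)–OClO₃ loses ClO₄⁻: pKₐ(HClO₄) ≈ -10
PhCH(CH₃)–Cl loses Cl⁻: pKₐ(HCl) ≈ -7
PhCH(CH₃)–OPO(OH)₂ loses H₂PO₄⁻: pKₐ(H₃PO₄) ≈ 2.1
PhCH(CH₃)–OBz loses PhCOO⁻: pKₐ(C₆H₅COOH) ≈ 4.2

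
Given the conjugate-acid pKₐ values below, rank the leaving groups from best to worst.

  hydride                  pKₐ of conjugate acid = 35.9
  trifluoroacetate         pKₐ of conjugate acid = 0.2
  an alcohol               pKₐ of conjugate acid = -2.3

an alcohol > trifluoroacetate > hydride

Lower conjugate-acid pKₐ ⇒ weaker base ⇒ better leaving group.
Sorting by the given values: an alcohol (-2.3), trifluoroacetate (0.2), hydride (35.9).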